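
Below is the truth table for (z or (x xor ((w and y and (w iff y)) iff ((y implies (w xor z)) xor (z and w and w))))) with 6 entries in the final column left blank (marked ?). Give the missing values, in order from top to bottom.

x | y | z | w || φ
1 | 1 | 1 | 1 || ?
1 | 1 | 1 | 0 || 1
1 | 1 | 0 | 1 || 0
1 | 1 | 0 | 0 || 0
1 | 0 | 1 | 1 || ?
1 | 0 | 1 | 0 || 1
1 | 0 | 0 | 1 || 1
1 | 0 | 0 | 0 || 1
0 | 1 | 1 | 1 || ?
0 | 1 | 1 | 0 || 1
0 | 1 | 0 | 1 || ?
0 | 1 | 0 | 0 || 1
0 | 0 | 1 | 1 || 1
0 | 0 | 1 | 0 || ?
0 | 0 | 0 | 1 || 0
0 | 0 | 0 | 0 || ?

1, 1, 1, 1, 1, 0

Row x=1, y=1, z=1, w=1: (x xor ((w and y and (w iff y)) iff ((y implies (w xor z)) xor (z and w and w)))) = 0, so the formula = 1.
Row x=1, y=0, z=1, w=1: (x xor ((w and y and (w iff y)) iff ((y implies (w xor z)) xor (z and w and w)))) = 0, so the formula = 1.
Row x=0, y=1, z=1, w=1: (x xor ((w and y and (w iff y)) iff ((y implies (w xor z)) xor (z and w and w)))) = 1, so the formula = 1.
Row x=0, y=1, z=0, w=1: (x xor ((w and y and (w iff y)) iff ((y implies (w xor z)) xor (z and w and w)))) = 1, so the formula = 1.
Row x=0, y=0, z=1, w=0: (x xor ((w and y and (w iff y)) iff ((y implies (w xor z)) xor (z and w and w)))) = 0, so the formula = 1.
Row x=0, y=0, z=0, w=0: (x xor ((w and y and (w iff y)) iff ((y implies (w xor z)) xor (z and w and w)))) = 0, so the formula = 0.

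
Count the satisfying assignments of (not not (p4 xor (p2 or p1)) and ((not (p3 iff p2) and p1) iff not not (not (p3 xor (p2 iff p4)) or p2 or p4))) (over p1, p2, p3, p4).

p1 | p2 | p3 | p4 | φ
-- | -- | -- | -- | -
1  | 1  | 1  | 1  | 0
1  | 1  | 1  | 0  | 0
1  | 1  | 0  | 1  | 0
1  | 1  | 0  | 0  | 1
1  | 0  | 1  | 1  | 0
1  | 0  | 1  | 0  | 1
1  | 0  | 0  | 1  | 0
1  | 0  | 0  | 0  | 1
0  | 1  | 1  | 1  | 0
0  | 1  | 1  | 0  | 0
0  | 1  | 0  | 1  | 0
0  | 1  | 0  | 0  | 0
0  | 0  | 1  | 1  | 0
0  | 0  | 1  | 0  | 0
0  | 0  | 0  | 1  | 0
0  | 0  | 0  | 0  | 0
The formula is true on 3 of the 16 rows.

3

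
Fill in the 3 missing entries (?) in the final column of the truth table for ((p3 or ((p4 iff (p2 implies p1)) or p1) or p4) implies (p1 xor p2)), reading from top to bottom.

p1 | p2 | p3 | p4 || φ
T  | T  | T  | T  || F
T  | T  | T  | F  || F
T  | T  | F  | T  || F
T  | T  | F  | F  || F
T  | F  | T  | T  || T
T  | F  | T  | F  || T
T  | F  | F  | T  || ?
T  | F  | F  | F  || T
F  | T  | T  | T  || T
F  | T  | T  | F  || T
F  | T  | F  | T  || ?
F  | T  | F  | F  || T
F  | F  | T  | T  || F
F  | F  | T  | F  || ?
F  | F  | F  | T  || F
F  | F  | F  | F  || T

T, T, F

Row p1=T, p2=F, p3=F, p4=T: (p3 or ((p4 iff (p2 implies p1)) or p1) or p4) = T, (p1 xor p2) = T, so the formula = T.
Row p1=F, p2=T, p3=F, p4=T: (p3 or ((p4 iff (p2 implies p1)) or p1) or p4) = T, (p1 xor p2) = T, so the formula = T.
Row p1=F, p2=F, p3=T, p4=F: (p3 or ((p4 iff (p2 implies p1)) or p1) or p4) = T, (p1 xor p2) = F, so the formula = F.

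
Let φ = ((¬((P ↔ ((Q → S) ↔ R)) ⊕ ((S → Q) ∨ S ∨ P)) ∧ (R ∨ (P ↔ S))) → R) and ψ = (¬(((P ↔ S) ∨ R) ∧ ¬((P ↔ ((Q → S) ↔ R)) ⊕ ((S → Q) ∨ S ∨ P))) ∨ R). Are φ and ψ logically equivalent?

equivalent

P  Q  R  S  |  φ  ψ
T  T  T  T  |  T  T
T  T  T  F  |  T  T
T  T  F  T  |  T  T
T  T  F  F  |  T  T
T  F  T  T  |  T  T
T  F  T  F  |  T  T
T  F  F  T  |  T  T
T  F  F  F  |  T  T
F  T  T  T  |  T  T
F  T  T  F  |  T  T
F  T  F  T  |  T  T
F  T  F  F  |  T  T
F  F  T  T  |  T  T
F  F  T  F  |  T  T
F  F  F  T  |  T  T
F  F  F  F  |  F  F
The columns for φ and ψ agree on every row, so they are logically equivalent.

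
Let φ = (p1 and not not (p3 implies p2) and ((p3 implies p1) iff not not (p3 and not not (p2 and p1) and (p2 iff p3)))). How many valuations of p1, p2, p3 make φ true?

1

p1  p2  p3  |  (p3 implies p2)  not (p3 implies p2)  not not (p3 implies p2)  (p3 implies p1)  (p2 and p1)  not (p2 and p1)  not not (p2 and p1)  (p2 iff p3)  φ
0   0   0   |         1                  0                      1                    1              0              1                  0                1       0
0   0   1   |         0                  1                      0                    0              0              1                  0                0       0
0   1   0   |         1                  0                      1                    1              0              1                  0                0       0
0   1   1   |         1                  0                      1                    0              0              1                  0                1       0
1   0   0   |         1                  0                      1                    1              0              1                  0                1       0
1   0   1   |         0                  1                      0                    1              0              1                  0                0       0
1   1   0   |         1                  0                      1                    1              1              0                  1                0       0
1   1   1   |         1                  0                      1                    1              1              0                  1                1       1
The formula is true on 1 of the 8 rows.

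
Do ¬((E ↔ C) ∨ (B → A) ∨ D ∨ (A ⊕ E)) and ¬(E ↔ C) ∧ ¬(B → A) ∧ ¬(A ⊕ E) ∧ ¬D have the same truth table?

A | B | C | D | E || φ | ψ
T | T | T | T | T || F | F
T | T | T | T | F || F | F
T | T | T | F | T || F | F
T | T | T | F | F || F | F
T | T | F | T | T || F | F
T | T | F | T | F || F | F
T | T | F | F | T || F | F
T | T | F | F | F || F | F
T | F | T | T | T || F | F
T | F | T | T | F || F | F
T | F | T | F | T || F | F
T | F | T | F | F || F | F
T | F | F | T | T || F | F
T | F | F | T | F || F | F
T | F | F | F | T || F | F
T | F | F | F | F || F | F
F | T | T | T | T || F | F
F | T | T | T | F || F | F
F | T | T | F | T || F | F
F | T | T | F | F || T | T
F | T | F | T | T || F | F
F | T | F | T | F || F | F
F | T | F | F | T || F | F
F | T | F | F | F || F | F
F | F | T | T | T || F | F
F | F | T | T | F || F | F
F | F | T | F | T || F | F
F | F | T | F | F || F | F
F | F | F | T | T || F | F
F | F | F | T | F || F | F
F | F | F | F | T || F | F
F | F | F | F | F || F | F
The columns for φ and ψ agree on every row, so they are logically equivalent.

equivalent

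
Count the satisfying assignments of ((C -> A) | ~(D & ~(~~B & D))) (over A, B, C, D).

A  B  C  D     (C -> A)  ~B  ~~B  (~~B & D)  ~(~~B & D)  (D & ~(~~B & D))  ~(D & ~(~~B & D))  ((C -> A) | ~(D & ~(~~B & D)))
F  F  F  F        T      T    F       F          T              F                  T                        T               
F  F  F  T        T      T    F       F          T              T                  F                        T               
F  F  T  F        F      T    F       F          T              F                  T                        T               
F  F  T  T        F      T    F       F          T              T                  F                        F               
F  T  F  F        T      F    T       F          T              F                  T                        T               
F  T  F  T        T      F    T       T          F              F                  T                        T               
F  T  T  F        F      F    T       F          T              F                  T                        T               
F  T  T  T        F      F    T       T          F              F                  T                        T               
T  F  F  F        T      T    F       F          T              F                  T                        T               
T  F  F  T        T      T    F       F          T              T                  F                        T               
T  F  T  F        T      T    F       F          T              F                  T                        T               
T  F  T  T        T      T    F       F          T              T                  F                        T               
T  T  F  F        T      F    T       F          T              F                  T                        T               
T  T  F  T        T      F    T       T          F              F                  T                        T               
T  T  T  F        T      F    T       F          T              F                  T                        T               
T  T  T  T        T      F    T       T          F              F                  T                        T               
The formula is true on 15 of the 16 rows.

15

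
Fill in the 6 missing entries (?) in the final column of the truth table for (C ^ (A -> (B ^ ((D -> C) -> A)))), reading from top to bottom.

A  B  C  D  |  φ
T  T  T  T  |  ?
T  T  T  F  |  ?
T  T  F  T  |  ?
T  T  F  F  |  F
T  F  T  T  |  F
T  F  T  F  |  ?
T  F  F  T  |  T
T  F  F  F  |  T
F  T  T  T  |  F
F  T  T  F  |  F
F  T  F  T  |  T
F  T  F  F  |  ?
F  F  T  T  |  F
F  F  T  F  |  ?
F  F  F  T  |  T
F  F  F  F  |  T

T, T, F, F, T, F

Row A=T, B=T, C=T, D=T: (A -> (B ^ ((D -> C) -> A))) = F, so the formula = T.
Row A=T, B=T, C=T, D=F: (A -> (B ^ ((D -> C) -> A))) = F, so the formula = T.
Row A=T, B=T, C=F, D=T: (A -> (B ^ ((D -> C) -> A))) = F, so the formula = F.
Row A=T, B=F, C=T, D=F: (A -> (B ^ ((D -> C) -> A))) = T, so the formula = F.
Row A=F, B=T, C=F, D=F: (A -> (B ^ ((D -> C) -> A))) = T, so the formula = T.
Row A=F, B=F, C=T, D=F: (A -> (B ^ ((D -> C) -> A))) = T, so the formula = F.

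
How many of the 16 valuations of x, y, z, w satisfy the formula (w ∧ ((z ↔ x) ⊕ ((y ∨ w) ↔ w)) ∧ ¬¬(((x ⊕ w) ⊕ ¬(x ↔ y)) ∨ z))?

x | y | z | w || φ
F | F | F | F || F
F | F | F | T || F
F | F | T | F || F
F | F | T | T || T
F | T | F | F || F
F | T | F | T || F
F | T | T | F || F
F | T | T | T || T
T | F | F | F || F
T | F | F | T || T
T | F | T | F || F
T | F | T | T || F
T | T | F | F || F
T | T | F | T || F
T | T | T | F || F
T | T | T | T || F
The formula is true on 3 of the 16 rows.

3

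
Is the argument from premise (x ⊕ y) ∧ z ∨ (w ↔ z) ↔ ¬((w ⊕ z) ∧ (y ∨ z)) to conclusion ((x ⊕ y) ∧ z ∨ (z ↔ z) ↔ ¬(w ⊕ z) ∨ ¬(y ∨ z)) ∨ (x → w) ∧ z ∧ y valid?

no

x | y | z | w | φ | ψ
- | - | - | - | - | -
0 | 0 | 0 | 0 | 1 | 1
0 | 0 | 0 | 1 | 0 | 1
0 | 0 | 1 | 0 | 1 | 0
0 | 0 | 1 | 1 | 1 | 1
0 | 1 | 0 | 0 | 1 | 1
0 | 1 | 0 | 1 | 1 | 0
0 | 1 | 1 | 0 | 0 | 1
0 | 1 | 1 | 1 | 1 | 1
1 | 0 | 0 | 0 | 1 | 1
1 | 0 | 0 | 1 | 0 | 1
1 | 0 | 1 | 0 | 0 | 0
1 | 0 | 1 | 1 | 1 | 1
1 | 1 | 0 | 0 | 1 | 1
1 | 1 | 0 | 1 | 1 | 0
1 | 1 | 1 | 0 | 1 | 0
1 | 1 | 1 | 1 | 1 | 1
At x=0, y=0, z=1, w=0 we have φ true but ψ false, so φ does not entail ψ.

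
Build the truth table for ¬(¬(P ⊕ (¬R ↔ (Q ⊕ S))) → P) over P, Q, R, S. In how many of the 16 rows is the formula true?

P  Q  R  S  |  ¬R  (Q ⊕ S)  (¬R ↔ (Q ⊕ S))  (P ⊕ (¬R ↔ (Q ⊕ S)))  ¬(P ⊕ (¬R ↔ (Q ⊕ S)))  (¬(P ⊕ (¬R ↔ (Q ⊕ S))) → P)  ¬(¬(P ⊕ (¬R ↔ (Q ⊕ S))) → P)
0  0  0  0  |  1      0           0                  0                      1                         0                            1              
0  0  0  1  |  1      1           1                  1                      0                         1                            0              
0  0  1  0  |  0      0           1                  1                      0                         1                            0              
0  0  1  1  |  0      1           0                  0                      1                         0                            1              
0  1  0  0  |  1      1           1                  1                      0                         1                            0              
0  1  0  1  |  1      0           0                  0                      1                         0                            1              
0  1  1  0  |  0      1           0                  0                      1                         0                            1              
0  1  1  1  |  0      0           1                  1                      0                         1                            0              
1  0  0  0  |  1      0           0                  1                      0                         1                            0              
1  0  0  1  |  1      1           1                  0                      1                         1                            0              
1  0  1  0  |  0      0           1                  0                      1                         1                            0              
1  0  1  1  |  0      1           0                  1                      0                         1                            0              
1  1  0  0  |  1      1           1                  0                      1                         1                            0              
1  1  0  1  |  1      0           0                  1                      0                         1                            0              
1  1  1  0  |  0      1           0                  1                      0                         1                            0              
1  1  1  1  |  0      0           1                  0                      1                         1                            0              
The formula is true on 4 of the 16 rows.

4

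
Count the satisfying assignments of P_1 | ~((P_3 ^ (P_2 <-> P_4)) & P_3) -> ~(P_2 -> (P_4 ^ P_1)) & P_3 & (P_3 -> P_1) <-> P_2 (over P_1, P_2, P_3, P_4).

P_1  P_2  P_3  P_4  |  (P_2 <-> P_4)  (P_3 ^ (P_2 <-> P_4))  (P_4 ^ P_1)  (P_2 -> (P_4 ^ P_1))  ~(P_2 -> (P_4 ^ P_1))  (P_3 -> P_1)  φ
 T    T    T    T   |        T                  F                 F                F                      T                 T        T
 T    T    T    F   |        F                  T                 T                T                      F                 T        F
 T    T    F    T   |        T                  T                 F                F                      T                 T        F
 T    T    F    F   |        F                  F                 T                T                      F                 T        F
 T    F    T    T   |        F                  T                 F                T                      F                 T        T
 T    F    T    F   |        T                  F                 T                T                      F                 T        T
 T    F    F    T   |        F                  F                 F                T                      F                 T        T
 T    F    F    F   |        T                  T                 T                T                      F                 T        T
 F    T    T    T   |        T                  F                 T                T                      F                 F        F
 F    T    T    F   |        F                  T                 F                F                      T                 F        T
 F    T    F    T   |        T                  T                 T                T                      F                 T        F
 F    T    F    F   |        F                  F                 F                F                      T                 T        F
 F    F    T    T   |        F                  T                 T                T                      F                 F        F
 F    F    T    F   |        T                  F                 F                T                      F                 F        T
 F    F    F    T   |        F                  F                 T                T                      F                 T        T
 F    F    F    F   |        T                  T                 F                T                      F                 T        T
The formula is true on 9 of the 16 rows.

9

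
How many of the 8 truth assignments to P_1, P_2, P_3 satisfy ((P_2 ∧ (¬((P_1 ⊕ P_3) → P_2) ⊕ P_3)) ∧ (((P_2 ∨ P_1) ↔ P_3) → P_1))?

1

P_1 | P_2 | P_3 || (P_1 ⊕ P_3) | ((P_1 ⊕ P_3) → P_2) | ¬((P_1 ⊕ P_3) → P_2) | (¬((P_1 ⊕ P_3) → P_2) ⊕ P_3) | (P_2 ∨ P_1) | ((P_2 ∨ P_1) ↔ P_3) | (((P_2 ∨ P_1) ↔ P_3) → P_1) | φ
 1  |  1  |  1  ||      0      |          1          |          0           |              1               |      1      |          1          |              1              | 1
 1  |  1  |  0  ||      1      |          1          |          0           |              0               |      1      |          0          |              1              | 0
 1  |  0  |  1  ||      0      |          1          |          0           |              1               |      1      |          1          |              1              | 0
 1  |  0  |  0  ||      1      |          0          |          1           |              1               |      1      |          0          |              1              | 0
 0  |  1  |  1  ||      1      |          1          |          0           |              1               |      1      |          1          |              0              | 0
 0  |  1  |  0  ||      0      |          1          |          0           |              0               |      1      |          0          |              1              | 0
 0  |  0  |  1  ||      1      |          0          |          1           |              0               |      0      |          0          |              1              | 0
 0  |  0  |  0  ||      0      |          1          |          0           |              0               |      0      |          1          |              0              | 0
The formula is true on 1 of the 8 rows.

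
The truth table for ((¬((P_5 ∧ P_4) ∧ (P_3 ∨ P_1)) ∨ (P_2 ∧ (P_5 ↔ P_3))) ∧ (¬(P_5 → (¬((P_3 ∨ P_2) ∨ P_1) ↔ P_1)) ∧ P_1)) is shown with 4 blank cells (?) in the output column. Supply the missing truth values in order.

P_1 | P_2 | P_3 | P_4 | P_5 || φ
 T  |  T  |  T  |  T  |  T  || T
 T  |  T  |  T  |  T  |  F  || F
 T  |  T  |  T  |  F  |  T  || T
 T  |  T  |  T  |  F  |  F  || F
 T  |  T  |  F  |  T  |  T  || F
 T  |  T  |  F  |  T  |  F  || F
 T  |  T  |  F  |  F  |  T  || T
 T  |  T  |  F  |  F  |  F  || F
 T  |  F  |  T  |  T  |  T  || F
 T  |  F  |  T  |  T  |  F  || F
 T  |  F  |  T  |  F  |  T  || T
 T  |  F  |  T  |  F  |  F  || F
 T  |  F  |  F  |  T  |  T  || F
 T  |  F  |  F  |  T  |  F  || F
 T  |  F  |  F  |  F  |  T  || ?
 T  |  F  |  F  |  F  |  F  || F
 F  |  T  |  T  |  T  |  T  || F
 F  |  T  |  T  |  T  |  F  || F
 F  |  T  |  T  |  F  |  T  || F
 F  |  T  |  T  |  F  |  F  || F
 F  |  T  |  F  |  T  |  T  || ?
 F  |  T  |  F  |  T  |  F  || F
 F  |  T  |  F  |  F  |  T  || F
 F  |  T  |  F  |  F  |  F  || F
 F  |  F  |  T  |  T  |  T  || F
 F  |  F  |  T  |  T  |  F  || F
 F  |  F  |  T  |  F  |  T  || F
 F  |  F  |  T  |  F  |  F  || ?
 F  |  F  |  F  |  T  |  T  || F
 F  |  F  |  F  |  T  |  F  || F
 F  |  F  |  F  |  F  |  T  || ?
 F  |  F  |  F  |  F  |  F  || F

Row P_1=T, P_2=F, P_3=F, P_4=F, P_5=T: (¬((P_5 ∧ P_4) ∧ (P_3 ∨ P_1)) ∨ (P_2 ∧ (P_5 ↔ P_3))) = T, (¬(P_5 → (¬((P_3 ∨ P_2) ∨ P_1) ↔ P_1)) ∧ P_1) = T, so the formula = T.
Row P_1=F, P_2=T, P_3=F, P_4=T, P_5=T: (¬((P_5 ∧ P_4) ∧ (P_3 ∨ P_1)) ∨ (P_2 ∧ (P_5 ↔ P_3))) = T, (¬(P_5 → (¬((P_3 ∨ P_2) ∨ P_1) ↔ P_1)) ∧ P_1) = F, so the formula = F.
Row P_1=F, P_2=F, P_3=T, P_4=F, P_5=F: (¬((P_5 ∧ P_4) ∧ (P_3 ∨ P_1)) ∨ (P_2 ∧ (P_5 ↔ P_3))) = T, (¬(P_5 → (¬((P_3 ∨ P_2) ∨ P_1) ↔ P_1)) ∧ P_1) = F, so the formula = F.
Row P_1=F, P_2=F, P_3=F, P_4=F, P_5=T: (¬((P_5 ∧ P_4) ∧ (P_3 ∨ P_1)) ∨ (P_2 ∧ (P_5 ↔ P_3))) = T, (¬(P_5 → (¬((P_3 ∨ P_2) ∨ P_1) ↔ P_1)) ∧ P_1) = F, so the formula = F.

T, F, F, F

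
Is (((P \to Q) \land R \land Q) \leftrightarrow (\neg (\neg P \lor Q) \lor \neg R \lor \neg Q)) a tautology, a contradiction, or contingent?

P | Q | R | (P \to Q) | ((P \to Q) \land R \land Q) | \neg P | (\neg P \lor Q) | \neg (\neg P \lor Q) | \neg R | \neg Q | φ
- | - | - | --------- | --------------------------- | ------ | --------------- | -------------------- | ------ | ------ | -
T | T | T |     T     |              T              |   F    |        T        |          F           |   F    |   F    | F
T | T | F |     T     |              F              |   F    |        T        |          F           |   T    |   F    | F
T | F | T |     F     |              F              |   F    |        F        |          T           |   F    |   T    | F
T | F | F |     F     |              F              |   F    |        F        |          T           |   T    |   T    | F
F | T | T |     T     |              T              |   T    |        T        |          F           |   F    |   F    | F
F | T | F |     T     |              F              |   T    |        T        |          F           |   T    |   F    | F
F | F | T |     T     |              F              |   T    |        T        |          F           |   F    |   T    | F
F | F | F |     T     |              F              |   T    |        T        |          F           |   T    |   T    | F
Every row is F, so the formula is a contradiction.

contradiction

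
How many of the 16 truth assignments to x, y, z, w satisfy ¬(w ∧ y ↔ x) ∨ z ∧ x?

x | y | z | w | (w ∧ y) | ((w ∧ y) ↔ x) | ¬((w ∧ y) ↔ x) | (z ∧ x) | (¬((w ∧ y) ↔ x) ∨ (z ∧ x))
- | - | - | - | ------- | ------------- | -------------- | ------- | --------------------------
1 | 1 | 1 | 1 |    1    |       1       |       0        |    1    |             1             
1 | 1 | 1 | 0 |    0    |       0       |       1        |    1    |             1             
1 | 1 | 0 | 1 |    1    |       1       |       0        |    0    |             0             
1 | 1 | 0 | 0 |    0    |       0       |       1        |    0    |             1             
1 | 0 | 1 | 1 |    0    |       0       |       1        |    1    |             1             
1 | 0 | 1 | 0 |    0    |       0       |       1        |    1    |             1             
1 | 0 | 0 | 1 |    0    |       0       |       1        |    0    |             1             
1 | 0 | 0 | 0 |    0    |       0       |       1        |    0    |             1             
0 | 1 | 1 | 1 |    1    |       0       |       1        |    0    |             1             
0 | 1 | 1 | 0 |    0    |       1       |       0        |    0    |             0             
0 | 1 | 0 | 1 |    1    |       0       |       1        |    0    |             1             
0 | 1 | 0 | 0 |    0    |       1       |       0        |    0    |             0             
0 | 0 | 1 | 1 |    0    |       1       |       0        |    0    |             0             
0 | 0 | 1 | 0 |    0    |       1       |       0        |    0    |             0             
0 | 0 | 0 | 1 |    0    |       1       |       0        |    0    |             0             
0 | 0 | 0 | 0 |    0    |       1       |       0        |    0    |             0             
The formula is true on 9 of the 16 rows.

9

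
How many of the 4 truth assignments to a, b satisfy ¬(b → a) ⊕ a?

  a   |   b   || (b → a) | ¬(b → a) | (¬(b → a) ⊕ a)
 True |  True ||   True  |  False   |      True     
 True | False ||   True  |  False   |      True     
False |  True ||  False  |   True   |      True     
False | False ||   True  |  False   |     False     
The formula is true on 3 of the 4 rows.

3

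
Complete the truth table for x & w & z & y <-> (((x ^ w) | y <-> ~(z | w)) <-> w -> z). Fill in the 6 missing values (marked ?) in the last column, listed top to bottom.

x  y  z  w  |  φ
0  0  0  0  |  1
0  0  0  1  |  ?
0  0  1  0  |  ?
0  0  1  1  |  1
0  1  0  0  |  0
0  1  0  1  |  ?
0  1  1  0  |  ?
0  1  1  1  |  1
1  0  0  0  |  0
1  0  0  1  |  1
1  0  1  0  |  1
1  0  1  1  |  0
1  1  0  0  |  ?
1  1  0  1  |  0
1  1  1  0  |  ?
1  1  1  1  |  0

0, 0, 0, 1, 0, 1

Row x=0, y=0, z=0, w=1: (x & w & z & y) = 0, (((x ^ w) | y <-> ~(z | w)) <-> w -> z) = 1, so the formula = 0.
Row x=0, y=0, z=1, w=0: (x & w & z & y) = 0, (((x ^ w) | y <-> ~(z | w)) <-> w -> z) = 1, so the formula = 0.
Row x=0, y=1, z=0, w=1: (x & w & z & y) = 0, (((x ^ w) | y <-> ~(z | w)) <-> w -> z) = 1, so the formula = 0.
Row x=0, y=1, z=1, w=0: (x & w & z & y) = 0, (((x ^ w) | y <-> ~(z | w)) <-> w -> z) = 0, so the formula = 1.
Row x=1, y=1, z=0, w=0: (x & w & z & y) = 0, (((x ^ w) | y <-> ~(z | w)) <-> w -> z) = 1, so the formula = 0.
Row x=1, y=1, z=1, w=0: (x & w & z & y) = 0, (((x ^ w) | y <-> ~(z | w)) <-> w -> z) = 0, so the formula = 1.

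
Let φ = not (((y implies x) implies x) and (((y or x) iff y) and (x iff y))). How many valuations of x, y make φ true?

x  y  |  (y implies x)  ((y implies x) implies x)  (y or x)  ((y or x) iff y)  (x iff y)  φ
0  0  |        1                    0                 0             1              1      1
0  1  |        0                    1                 1             1              0      1
1  0  |        1                    1                 1             0              0      1
1  1  |        1                    1                 1             1              1      0
The formula is true on 3 of the 4 rows.

3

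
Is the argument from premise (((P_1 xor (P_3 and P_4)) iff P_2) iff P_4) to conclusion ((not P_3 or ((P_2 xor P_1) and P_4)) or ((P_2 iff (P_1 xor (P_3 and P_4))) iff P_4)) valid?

yes

P_1  P_2  P_3  P_4  |  φ  ψ
 F    F    F    F   |  F  T
 F    F    F    T   |  T  T
 F    F    T    F   |  F  F
 F    F    T    T   |  F  F
 F    T    F    F   |  T  T
 F    T    F    T   |  F  T
 F    T    T    F   |  T  T
 F    T    T    T   |  T  T
 T    F    F    F   |  T  T
 T    F    F    T   |  F  T
 T    F    T    F   |  T  T
 T    F    T    T   |  T  T
 T    T    F    F   |  F  T
 T    T    F    T   |  T  T
 T    T    T    F   |  F  F
 T    T    T    T   |  F  F
In every row where φ is true, ψ is also true, so φ ⊨ ψ.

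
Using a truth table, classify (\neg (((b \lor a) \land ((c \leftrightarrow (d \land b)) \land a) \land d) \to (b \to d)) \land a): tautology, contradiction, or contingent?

contradiction

a | b | c | d || (b \lor a) | (d \land b) | (b \to d) | φ
T | T | T | T ||     T      |      T      |     T     | F
T | T | T | F ||     T      |      F      |     F     | F
T | T | F | T ||     T      |      T      |     T     | F
T | T | F | F ||     T      |      F      |     F     | F
T | F | T | T ||     T      |      F      |     T     | F
T | F | T | F ||     T      |      F      |     T     | F
T | F | F | T ||     T      |      F      |     T     | F
T | F | F | F ||     T      |      F      |     T     | F
F | T | T | T ||     T      |      T      |     T     | F
F | T | T | F ||     T      |      F      |     F     | F
F | T | F | T ||     T      |      T      |     T     | F
F | T | F | F ||     T      |      F      |     F     | F
F | F | T | T ||     F      |      F      |     T     | F
F | F | T | F ||     F      |      F      |     T     | F
F | F | F | T ||     F      |      F      |     T     | F
F | F | F | F ||     F      |      F      |     T     | F
Every row is F, so the formula is a contradiction.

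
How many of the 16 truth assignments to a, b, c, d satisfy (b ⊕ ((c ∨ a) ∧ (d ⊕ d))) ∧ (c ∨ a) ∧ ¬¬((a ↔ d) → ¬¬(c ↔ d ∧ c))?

5

  a   |   b   |   c   |   d   ||   φ  
 True |  True |  True |  True ||  True
 True |  True |  True | False ||  True
 True |  True | False |  True ||  True
 True |  True | False | False ||  True
 True | False |  True |  True || False
 True | False |  True | False || False
 True | False | False |  True || False
 True | False | False | False || False
False |  True |  True |  True ||  True
False |  True |  True | False || False
False |  True | False |  True || False
False |  True | False | False || False
False | False |  True |  True || False
False | False |  True | False || False
False | False | False |  True || False
False | False | False | False || False
The formula is true on 5 of the 16 rows.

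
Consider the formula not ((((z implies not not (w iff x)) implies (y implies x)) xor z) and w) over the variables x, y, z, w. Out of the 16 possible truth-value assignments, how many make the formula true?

x | y | z | w || (w iff x) | not (w iff x) | not not (w iff x) | (y implies x) | φ
T | T | T | T ||     T     |       F       |         T         |       T       | T
T | T | T | F ||     F     |       T       |         F         |       T       | T
T | T | F | T ||     T     |       F       |         T         |       T       | F
T | T | F | F ||     F     |       T       |         F         |       T       | T
T | F | T | T ||     T     |       F       |         T         |       T       | T
T | F | T | F ||     F     |       T       |         F         |       T       | T
T | F | F | T ||     T     |       F       |         T         |       T       | F
T | F | F | F ||     F     |       T       |         F         |       T       | T
F | T | T | T ||     F     |       T       |         F         |       F       | T
F | T | T | F ||     T     |       F       |         T         |       F       | T
F | T | F | T ||     F     |       T       |         F         |       F       | T
F | T | F | F ||     T     |       F       |         T         |       F       | T
F | F | T | T ||     F     |       T       |         F         |       T       | T
F | F | T | F ||     T     |       F       |         T         |       T       | T
F | F | F | T ||     F     |       T       |         F         |       T       | F
F | F | F | F ||     T     |       F       |         T         |       T       | T
The formula is true on 13 of the 16 rows.

13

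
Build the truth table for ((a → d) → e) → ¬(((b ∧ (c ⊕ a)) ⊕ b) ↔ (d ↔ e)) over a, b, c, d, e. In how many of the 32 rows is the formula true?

  a   |   b   |   c   |   d   |   e   |   φ  
----- | ----- | ----- | ----- | ----- | -----
False | False | False | False | False |  True
False | False | False | False |  True | False
False | False | False |  True | False |  True
False | False | False |  True |  True |  True
False | False |  True | False | False |  True
False | False |  True | False |  True | False
False | False |  True |  True | False |  True
False | False |  True |  True |  True |  True
False |  True | False | False | False |  True
False |  True | False | False |  True |  True
False |  True | False |  True | False |  True
False |  True | False |  True |  True | False
False |  True |  True | False | False |  True
False |  True |  True | False |  True | False
False |  True |  True |  True | False |  True
False |  True |  True |  True |  True |  True
 True | False | False | False | False |  True
 True | False | False | False |  True | False
 True | False | False |  True | False |  True
 True | False | False |  True |  True |  True
 True | False |  True | False | False |  True
 True | False |  True | False |  True | False
 True | False |  True |  True | False |  True
 True | False |  True |  True |  True |  True
 True |  True | False | False | False |  True
 True |  True | False | False |  True | False
 True |  True | False |  True | False |  True
 True |  True | False |  True |  True |  True
 True |  True |  True | False | False | False
 True |  True |  True | False |  True |  True
 True |  True |  True |  True | False |  True
 True |  True |  True |  True |  True | False
The formula is true on 23 of the 32 rows.

23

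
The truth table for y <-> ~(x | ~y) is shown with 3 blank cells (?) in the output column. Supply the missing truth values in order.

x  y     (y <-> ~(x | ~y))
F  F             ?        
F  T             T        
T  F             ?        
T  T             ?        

Row x=F, y=F: ~(x | ~y) = F, so (y <-> ~(x | ~y)) = T.
Row x=T, y=F: ~(x | ~y) = F, so (y <-> ~(x | ~y)) = T.
Row x=T, y=T: ~(x | ~y) = F, so (y <-> ~(x | ~y)) = F.

T, T, F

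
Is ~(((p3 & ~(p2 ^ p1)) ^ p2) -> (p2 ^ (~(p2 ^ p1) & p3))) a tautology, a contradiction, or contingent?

contradiction

p1 | p2 | p3 || (p2 ^ p1) | ~(p2 ^ p1) | (p3 & ~(p2 ^ p1)) | ((p3 & ~(p2 ^ p1)) ^ p2) | (~(p2 ^ p1) & p3) | (p2 ^ (~(p2 ^ p1) & p3)) | φ
1  | 1  | 1  ||     0     |     1      |         1         |            0             |         1         |            0             | 0
1  | 1  | 0  ||     0     |     1      |         0         |            1             |         0         |            1             | 0
1  | 0  | 1  ||     1     |     0      |         0         |            0             |         0         |            0             | 0
1  | 0  | 0  ||     1     |     0      |         0         |            0             |         0         |            0             | 0
0  | 1  | 1  ||     1     |     0      |         0         |            1             |         0         |            1             | 0
0  | 1  | 0  ||     1     |     0      |         0         |            1             |         0         |            1             | 0
0  | 0  | 1  ||     0     |     1      |         1         |            1             |         1         |            1             | 0
0  | 0  | 0  ||     0     |     1      |         0         |            0             |         0         |            0             | 0
Every row is 0, so the formula is a contradiction.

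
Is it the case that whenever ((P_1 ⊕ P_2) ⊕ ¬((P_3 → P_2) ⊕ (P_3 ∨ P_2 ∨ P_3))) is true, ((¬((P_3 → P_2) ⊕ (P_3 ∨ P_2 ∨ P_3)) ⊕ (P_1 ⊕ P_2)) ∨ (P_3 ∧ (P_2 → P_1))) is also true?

yes

P_1  P_2  P_3  |  φ  ψ
 T    T    T   |  T  T
 T    T    F   |  T  T
 T    F    T   |  T  T
 T    F    F   |  T  T
 F    T    T   |  F  F
 F    T    F   |  F  F
 F    F    T   |  F  T
 F    F    F   |  F  F
In every row where φ is true, ψ is also true, so φ ⊨ ψ.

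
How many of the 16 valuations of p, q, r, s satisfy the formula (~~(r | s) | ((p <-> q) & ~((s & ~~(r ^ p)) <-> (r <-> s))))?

14

p | q | r | s || φ
F | F | F | F || T
F | F | F | T || T
F | F | T | F || T
F | F | T | T || T
F | T | F | F || F
F | T | F | T || T
F | T | T | F || T
F | T | T | T || T
T | F | F | F || F
T | F | F | T || T
T | F | T | F || T
T | F | T | T || T
T | T | F | F || T
T | T | F | T || T
T | T | T | F || T
T | T | T | T || T
The formula is true on 14 of the 16 rows.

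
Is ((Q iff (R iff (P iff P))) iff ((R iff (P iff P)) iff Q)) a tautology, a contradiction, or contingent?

P  Q  R  |  φ
T  T  T  |  T
T  T  F  |  T
T  F  T  |  T
T  F  F  |  T
F  T  T  |  T
F  T  F  |  T
F  F  T  |  T
F  F  F  |  T
Every row is T, so the formula is a tautology.

tautology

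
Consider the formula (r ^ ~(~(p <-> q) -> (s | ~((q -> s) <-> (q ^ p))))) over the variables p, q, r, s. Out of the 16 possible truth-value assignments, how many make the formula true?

8

p  q  r  s  |  (p <-> q)  ~(p <-> q)  (q -> s)  (q ^ p)  ((q -> s) <-> (q ^ p))  ~((q -> s) <-> (q ^ p))  φ
1  1  1  1  |      1          0          1         0               0                        1             1
1  1  1  0  |      1          0          0         0               1                        0             1
1  1  0  1  |      1          0          1         0               0                        1             0
1  1  0  0  |      1          0          0         0               1                        0             0
1  0  1  1  |      0          1          1         1               1                        0             1
1  0  1  0  |      0          1          1         1               1                        0             0
1  0  0  1  |      0          1          1         1               1                        0             0
1  0  0  0  |      0          1          1         1               1                        0             1
0  1  1  1  |      0          1          1         1               1                        0             1
0  1  1  0  |      0          1          0         1               0                        1             1
0  1  0  1  |      0          1          1         1               1                        0             0
0  1  0  0  |      0          1          0         1               0                        1             0
0  0  1  1  |      1          0          1         0               0                        1             1
0  0  1  0  |      1          0          1         0               0                        1             1
0  0  0  1  |      1          0          1         0               0                        1             0
0  0  0  0  |      1          0          1         0               0                        1             0
The formula is true on 8 of the 16 rows.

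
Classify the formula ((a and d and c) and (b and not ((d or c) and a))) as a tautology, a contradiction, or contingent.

contradiction

a | b | c | d | (a and d and c) | (d or c) | ((d or c) and a) | not ((d or c) and a) | (b and not ((d or c) and a)) | φ
- | - | - | - | --------------- | -------- | ---------------- | -------------------- | ---------------------------- | -
F | F | F | F |        F        |    F     |        F         |          T           |              F               | F
F | F | F | T |        F        |    T     |        F         |          T           |              F               | F
F | F | T | F |        F        |    T     |        F         |          T           |              F               | F
F | F | T | T |        F        |    T     |        F         |          T           |              F               | F
F | T | F | F |        F        |    F     |        F         |          T           |              T               | F
F | T | F | T |        F        |    T     |        F         |          T           |              T               | F
F | T | T | F |        F        |    T     |        F         |          T           |              T               | F
F | T | T | T |        F        |    T     |        F         |          T           |              T               | F
T | F | F | F |        F        |    F     |        F         |          T           |              F               | F
T | F | F | T |        F        |    T     |        T         |          F           |              F               | F
T | F | T | F |        F        |    T     |        T         |          F           |              F               | F
T | F | T | T |        T        |    T     |        T         |          F           |              F               | F
T | T | F | F |        F        |    F     |        F         |          T           |              T               | F
T | T | F | T |        F        |    T     |        T         |          F           |              F               | F
T | T | T | F |        F        |    T     |        T         |          F           |              F               | F
T | T | T | T |        T        |    T     |        T         |          F           |              F               | F
Every row is F, so the formula is a contradiction.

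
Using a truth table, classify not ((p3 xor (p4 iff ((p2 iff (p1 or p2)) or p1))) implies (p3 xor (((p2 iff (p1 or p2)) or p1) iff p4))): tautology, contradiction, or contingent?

contradiction

p1 | p2 | p3 | p4 | (p1 or p2) | (p2 iff (p1 or p2)) | ((p2 iff (p1 or p2)) or p1) | φ
-- | -- | -- | -- | ---------- | ------------------- | --------------------------- | -
T  | T  | T  | T  |     T      |          T          |              T              | F
T  | T  | T  | F  |     T      |          T          |              T              | F
T  | T  | F  | T  |     T      |          T          |              T              | F
T  | T  | F  | F  |     T      |          T          |              T              | F
T  | F  | T  | T  |     T      |          F          |              T              | F
T  | F  | T  | F  |     T      |          F          |              T              | F
T  | F  | F  | T  |     T      |          F          |              T              | F
T  | F  | F  | F  |     T      |          F          |              T              | F
F  | T  | T  | T  |     T      |          T          |              T              | F
F  | T  | T  | F  |     T      |          T          |              T              | F
F  | T  | F  | T  |     T      |          T          |              T              | F
F  | T  | F  | F  |     T      |          T          |              T              | F
F  | F  | T  | T  |     F      |          T          |              T              | F
F  | F  | T  | F  |     F      |          T          |              T              | F
F  | F  | F  | T  |     F      |          T          |              T              | F
F  | F  | F  | F  |     F      |          T          |              T              | F
Every row is F, so the formula is a contradiction.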